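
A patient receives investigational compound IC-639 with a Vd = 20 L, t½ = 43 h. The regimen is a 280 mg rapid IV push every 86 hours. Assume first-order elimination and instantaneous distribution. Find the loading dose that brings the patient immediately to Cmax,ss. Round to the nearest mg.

f = (1/2)^(86/43) ≈ 0.250000; accumulation ratio R = 1/(1−f) ≈ 1.33333.
Loading dose to hit Cmax,ss on first dose: D_load = D_maint·R ≈ 280 × 1.33333 ≈ 373.33 mg.

373 mg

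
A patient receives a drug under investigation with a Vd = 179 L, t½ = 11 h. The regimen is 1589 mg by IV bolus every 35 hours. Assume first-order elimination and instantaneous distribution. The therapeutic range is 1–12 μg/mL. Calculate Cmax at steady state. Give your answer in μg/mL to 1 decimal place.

10.0 μg/mL

Over one 35-h interval, 35/11 ≈ 3.1818 half-lives elapse, leaving f ≈ 0.1102 of each dose.
At steady state, accumulation factor R = 1/(1 − e^(−kτ)) ≈ 1.1238.
Single-dose peak C₀ = D/Vd = 1589/179 ≈ 8.877 μg/mL.
Steady-state peak Cmax,ss = C₀·R ≈ 8.877 × 1.1238 ≈ 9.976 μg/mL.
Peak 10.0 μg/mL vs MTC 12 μg/mL: below toxic threshold.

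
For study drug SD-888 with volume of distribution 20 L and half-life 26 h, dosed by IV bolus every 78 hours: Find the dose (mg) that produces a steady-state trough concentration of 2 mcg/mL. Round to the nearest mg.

280 mg

τ/t½ = 78/26 ≈ 3, so f = (1/2)^(78/26) ≈ 0.125000.
Cmin,ss = (D/Vd)·f/(1−f), so D = Cmin,ss·Vd·(1−f)/f.
D = 2 × 20 × (1−f)/f ≈ 2 × 20 × 7.00000 ≈ 280.00 mg.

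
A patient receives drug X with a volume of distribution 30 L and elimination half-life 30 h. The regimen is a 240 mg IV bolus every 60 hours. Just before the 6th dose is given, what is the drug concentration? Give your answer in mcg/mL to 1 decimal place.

2.7 mcg/mL

f = (1/2)^(τ/t½) = (1/2)^(60/30) ≈ 0.2500.
C₀ = D/Vd = 240/30 ≈ 8.000 mcg/mL.
Before the 6th dose, 5 doses have been given. Superposition: Cmin = C₀·(f + f² + … + f^5).
≈ 8.000 × (0.2500 + 0.0625 + 0.0156 + 0.0039 + 0.0010) ≈ 8.000 × 0.3330 ≈ 2.664 mcg/mL.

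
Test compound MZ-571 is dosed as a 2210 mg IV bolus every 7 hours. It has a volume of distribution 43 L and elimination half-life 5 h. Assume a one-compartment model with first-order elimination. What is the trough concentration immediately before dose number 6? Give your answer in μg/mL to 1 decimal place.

31.1 μg/mL

f = (1/2)^(τ/t½) = (1/2)^(7/5) ≈ 0.3789.
C₀ = D/Vd = 2210/43 ≈ 51.395 μg/mL.
Before the 6th dose, 5 doses have been given. Superposition: Cmin = C₀·(f + f² + … + f^5).
≈ 51.395 × (0.3789 + 0.1436 + 0.0544 + 0.0206 + 0.0078) ≈ 51.395 × 0.6053 ≈ 31.109 μg/mL.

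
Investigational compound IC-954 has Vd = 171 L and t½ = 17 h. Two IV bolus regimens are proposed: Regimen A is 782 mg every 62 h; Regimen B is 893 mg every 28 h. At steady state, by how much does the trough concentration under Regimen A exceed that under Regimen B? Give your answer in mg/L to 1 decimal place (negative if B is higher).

Regimen A: f = (1/2)^(62/17) ≈ 0.0798; Cmin,ss = (782/171)·f/(1−f) ≈ 0.397 mg/L.
Regimen B: f = (1/2)^(28/17) ≈ 0.3193; Cmin,ss = (893/171)·f/(1−f) ≈ 2.450 mg/L.
Difference ≈ 0.397 − 2.450 ≈ -2.053 mg/L.

-2.1 mg/L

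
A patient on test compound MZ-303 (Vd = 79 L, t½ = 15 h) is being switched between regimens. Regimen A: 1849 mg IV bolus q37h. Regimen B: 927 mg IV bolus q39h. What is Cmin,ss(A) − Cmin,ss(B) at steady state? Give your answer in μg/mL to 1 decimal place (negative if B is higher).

Regimen A: f = (1/2)^(37/15) ≈ 0.1809; Cmin,ss = (1849/79)·f/(1−f) ≈ 5.169 μg/mL.
Regimen B: f = (1/2)^(39/15) ≈ 0.1649; Cmin,ss = (927/79)·f/(1−f) ≈ 2.317 μg/mL.
Difference ≈ 5.169 − 2.317 ≈ 2.852 μg/mL.

2.9 μg/mL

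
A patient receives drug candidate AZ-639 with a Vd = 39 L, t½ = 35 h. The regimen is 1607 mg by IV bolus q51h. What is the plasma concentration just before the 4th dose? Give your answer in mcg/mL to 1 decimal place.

f = (1/2)^(τ/t½) = (1/2)^(51/35) ≈ 0.3642.
C₀ = D/Vd = 1607/39 ≈ 41.205 mcg/mL.
Before the 4th dose, 3 doses have been given. Superposition: Cmin = C₀·(f + f² + … + f^3).
≈ 41.205 × (0.3642 + 0.1326 + 0.0483) ≈ 41.205 × 0.5451 ≈ 22.461 mcg/mL.

22.5 mcg/mL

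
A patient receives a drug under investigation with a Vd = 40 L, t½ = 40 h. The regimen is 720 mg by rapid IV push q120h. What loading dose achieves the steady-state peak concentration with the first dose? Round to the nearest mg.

f = (1/2)^(120/40) ≈ 0.125000; accumulation ratio R = 1/(1−f) ≈ 1.14286.
Loading dose to hit Cmax,ss on first dose: D_load = D_maint·R ≈ 720 × 1.14286 ≈ 822.86 mg.

823 mg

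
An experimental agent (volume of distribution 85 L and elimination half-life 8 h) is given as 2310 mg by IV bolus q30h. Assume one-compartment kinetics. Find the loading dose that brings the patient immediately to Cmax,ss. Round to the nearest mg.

2495 mg

f = (1/2)^(30/8) ≈ 0.074325; accumulation ratio R = 1/(1−f) ≈ 1.08029.
Loading dose to hit Cmax,ss on first dose: D_load = D_maint·R ≈ 2310 × 1.08029 ≈ 2495.47 mg.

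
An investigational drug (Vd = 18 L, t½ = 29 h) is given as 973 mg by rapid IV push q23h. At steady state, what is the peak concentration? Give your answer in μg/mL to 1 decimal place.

τ/t½ = 23/29 ≈ 0.7931, so fraction remaining f = (1/2)^(23/29) ≈ 0.5771.
Accumulation ratio R = 1/(1 − f) ≈ 1/0.4229 ≈ 2.3646.
Each bolus raises the concentration by D/Vd = 973/18 ≈ 54.056 μg/mL.
Cmax,ss = C₀/(1 − f) ≈ 54.056/0.4229 ≈ 127.822 μg/mL.

127.8 μg/mL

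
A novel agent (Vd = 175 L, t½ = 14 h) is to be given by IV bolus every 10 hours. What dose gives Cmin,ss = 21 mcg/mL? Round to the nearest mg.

2354 mg

τ/t½ = 10/14 ≈ 0.71429, so f = (1/2)^(10/14) ≈ 0.609507.
Cmin,ss = (D/Vd)·f/(1−f), so D = Cmin,ss·Vd·(1−f)/f.
D = 21 × 175 × (1−f)/f ≈ 21 × 175 × 0.64067 ≈ 2354.46 mg.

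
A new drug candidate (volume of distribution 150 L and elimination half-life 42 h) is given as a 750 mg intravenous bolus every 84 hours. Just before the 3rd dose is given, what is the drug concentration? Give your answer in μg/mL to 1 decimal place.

1.6 μg/mL

f = (1/2)^(τ/t½) = (1/2)^(84/42) ≈ 0.2500.
C₀ = D/Vd = 750/150 ≈ 5.000 μg/mL.
Before the 3rd dose, 2 doses have been given. Superposition: Cmin = C₀·(f + f²).
≈ 5.000 × (0.2500 + 0.0625) ≈ 5.000 × 0.3125 ≈ 1.562 μg/mL.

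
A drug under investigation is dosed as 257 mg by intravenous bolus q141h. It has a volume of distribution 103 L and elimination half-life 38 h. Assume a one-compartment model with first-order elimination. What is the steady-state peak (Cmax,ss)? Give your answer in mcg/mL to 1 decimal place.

2.7 mcg/mL

τ/t½ = 141/38 ≈ 3.7105, so fraction remaining f = (1/2)^(141/38) ≈ 0.0764.
At steady state, accumulation factor R = 1/(1 − e^(−kτ)) ≈ 1.0827.
Each bolus raises the concentration by D/Vd = 257/103 ≈ 2.495 mcg/mL.
Cmax,ss = C₀/(1 − f) ≈ 2.495/0.9236 ≈ 2.701 mcg/mL.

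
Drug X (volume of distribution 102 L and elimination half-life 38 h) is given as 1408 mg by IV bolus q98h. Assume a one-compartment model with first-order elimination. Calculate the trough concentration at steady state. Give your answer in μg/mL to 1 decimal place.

2.8 μg/mL

τ/t½ = 98/38 ≈ 2.5789, so fraction remaining f = (1/2)^(98/38) ≈ 0.1674.
Accumulation ratio R = 1/(1 − f) ≈ 1/0.8326 ≈ 1.2011.
Single-dose peak C₀ = D/Vd = 1408/102 ≈ 13.804 μg/mL.
Cmax,ss = C₀/(1 − f) ≈ 13.804/0.8326 ≈ 16.579 μg/mL.
One interval later, Cmin,ss = Cmax,ss·e^(−kτ) ≈ 16.579 × 0.1674 ≈ 2.775 μg/mL.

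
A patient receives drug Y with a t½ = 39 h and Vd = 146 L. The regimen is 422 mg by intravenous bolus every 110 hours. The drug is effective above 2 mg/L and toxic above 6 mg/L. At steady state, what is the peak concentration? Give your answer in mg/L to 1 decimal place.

3.4 mg/L

τ/t½ = 110/39 ≈ 2.8205, so fraction remaining f = (1/2)^(110/39) ≈ 0.1416.
At steady state, accumulation factor R = 1/(1 − e^(−kτ)) ≈ 1.1650.
Each bolus raises the concentration by D/Vd = 422/146 ≈ 2.890 mg/L.
Steady-state peak Cmax,ss = C₀·R ≈ 2.890 × 1.1650 ≈ 3.367 mg/L.
Peak 3.4 mg/L vs MTC 6 mg/L: below toxic threshold.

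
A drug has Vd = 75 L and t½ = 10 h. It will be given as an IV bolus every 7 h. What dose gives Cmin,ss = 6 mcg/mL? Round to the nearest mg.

τ/t½ = 7/10 ≈ 0.7, so f = (1/2)^(7/10) ≈ 0.615572.
Cmin,ss = (D/Vd)·f/(1−f), so D = Cmin,ss·Vd·(1−f)/f.
D = 6 × 75 × (1−f)/f ≈ 6 × 75 × 0.62451 ≈ 281.03 mg.

281 mg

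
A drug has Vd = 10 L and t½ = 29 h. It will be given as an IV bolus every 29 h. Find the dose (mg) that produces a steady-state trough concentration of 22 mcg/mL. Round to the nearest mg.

τ/t½ = 29/29 ≈ 1, so f = (1/2)^(29/29) ≈ 0.500000.
Cmin,ss = (D/Vd)·f/(1−f), so D = Cmin,ss·Vd·(1−f)/f.
D = 22 × 10 × (1−f)/f ≈ 22 × 10 × 1.00000 ≈ 220.00 mg.

220 mg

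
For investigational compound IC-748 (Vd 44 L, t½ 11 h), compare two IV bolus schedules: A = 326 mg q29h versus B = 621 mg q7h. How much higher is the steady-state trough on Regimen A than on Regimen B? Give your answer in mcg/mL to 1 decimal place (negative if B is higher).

Regimen A: f = (1/2)^(29/11) ≈ 0.1608; Cmin,ss = (326/44)·f/(1−f) ≈ 1.420 mcg/mL.
Regimen B: f = (1/2)^(7/11) ≈ 0.6433; Cmin,ss = (621/44)·f/(1−f) ≈ 25.454 mcg/mL.
Difference ≈ 1.420 − 25.454 ≈ -24.034 mcg/mL.

-24.0 mcg/mL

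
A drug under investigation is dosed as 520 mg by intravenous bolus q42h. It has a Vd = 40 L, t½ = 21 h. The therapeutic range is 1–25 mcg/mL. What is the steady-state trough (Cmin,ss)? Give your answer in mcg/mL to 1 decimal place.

The dosing interval is 2 half-lives, so f = 2^(−2) = 0.25.
At steady state, R = 1/(1 − 0.25) = 4/3.
Single-dose peak C₀ = D/Vd = 520/40 = 13 mcg/mL.
Steady-state peak Cmax,ss = C₀·R = 13 × 4/3 ≈ 17.333 mcg/mL.
Steady-state trough Cmin,ss = Cmax,ss·f ≈ 17.333 × 0.25 ≈ 4.333 mcg/mL.
Trough 4.3 mcg/mL vs MEC 1 mcg/mL: adequate.

4.3 mcg/mL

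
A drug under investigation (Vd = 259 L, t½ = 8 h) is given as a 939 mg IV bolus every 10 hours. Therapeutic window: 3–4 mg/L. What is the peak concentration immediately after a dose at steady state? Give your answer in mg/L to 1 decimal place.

6.3 mg/L

τ/t½ = 10/8 ≈ 1.25, so fraction remaining f = (1/2)^(10/8) ≈ 0.4204.
At steady state, accumulation factor R = 1/(1 − e^(−kτ)) ≈ 1.7253.
Single-dose peak C₀ = D/Vd = 939/259 ≈ 3.625 mg/L.
Cmax,ss = C₀/(1 − f) ≈ 3.625/0.5796 ≈ 6.254 mg/L.
Peak 6.3 mg/L vs MTC 4 mg/L: exceeds toxic threshold.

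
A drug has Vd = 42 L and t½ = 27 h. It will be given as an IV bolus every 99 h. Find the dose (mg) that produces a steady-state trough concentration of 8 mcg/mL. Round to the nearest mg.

τ/t½ = 99/27 ≈ 3.6667, so f = (1/2)^(99/27) ≈ 0.078745.
Cmin,ss = (D/Vd)·f/(1−f), so D = Cmin,ss·Vd·(1−f)/f.
D = 8 × 42 × (1−f)/f ≈ 8 × 42 × 11.69922 ≈ 3930.94 mg.

3931 mg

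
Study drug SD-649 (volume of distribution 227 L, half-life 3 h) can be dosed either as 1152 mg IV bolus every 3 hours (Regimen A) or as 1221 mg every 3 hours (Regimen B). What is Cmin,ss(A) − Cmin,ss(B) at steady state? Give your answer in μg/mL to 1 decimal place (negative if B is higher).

-0.3 μg/mL

Regimen A: f = (1/2)^(3/3) ≈ 0.5000; Cmin,ss = (1152/227)·f/(1−f) ≈ 5.075 μg/mL.
Regimen B: f = (1/2)^(3/3) ≈ 0.5000; Cmin,ss = (1221/227)·f/(1−f) ≈ 5.379 μg/mL.
Difference ≈ 5.075 − 5.379 ≈ -0.304 μg/mL.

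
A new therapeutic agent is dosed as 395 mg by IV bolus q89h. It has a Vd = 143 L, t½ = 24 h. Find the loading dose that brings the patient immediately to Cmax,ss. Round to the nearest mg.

428 mg

f = (1/2)^(89/24) ≈ 0.076503; accumulation ratio R = 1/(1−f) ≈ 1.08284.
Loading dose to hit Cmax,ss on first dose: D_load = D_maint·R ≈ 395 × 1.08284 ≈ 427.72 mg.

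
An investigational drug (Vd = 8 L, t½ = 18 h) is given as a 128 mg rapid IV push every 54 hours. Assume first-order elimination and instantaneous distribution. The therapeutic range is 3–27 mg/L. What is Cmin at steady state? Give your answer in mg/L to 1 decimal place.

2.3 mg/L

τ = 54 h = 3 half-lives, so f = (1/2)^3 = 0.125.
Accumulation ratio R = 1/(1 − f) = 1/0.875 = 8/7.
Single-dose peak C₀ = D/Vd = 128/8 = 16 mg/L.
Steady-state peak Cmax,ss = C₀·R = 16 × 8/7 ≈ 18.286 mg/L.
Steady-state trough Cmin,ss = Cmax,ss·f ≈ 18.286 × 0.125 ≈ 2.286 mg/L.
Trough 2.3 mg/L vs MEC 3 mg/L: subtherapeutic.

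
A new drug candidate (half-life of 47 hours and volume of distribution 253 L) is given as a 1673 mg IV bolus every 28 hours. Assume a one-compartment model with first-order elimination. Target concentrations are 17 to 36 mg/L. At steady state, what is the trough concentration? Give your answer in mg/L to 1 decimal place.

k = ln2/t½ = ln2/47 ≈ 0.014748 h⁻¹; fraction remaining f = e^(−kτ) = e^(−0.014748×28) ≈ 0.6617.
Single-dose peak C₀ = D/Vd = 1673/253 ≈ 6.613 mg/L.
Steady-state trough Cmin,ss = C₀·f/(1−f) ≈ 6.613 × 0.6617/0.3383 ≈ 12.935 mg/L.
Trough 12.9 mg/L vs MEC 17 mg/L: subtherapeutic.

12.9 mg/L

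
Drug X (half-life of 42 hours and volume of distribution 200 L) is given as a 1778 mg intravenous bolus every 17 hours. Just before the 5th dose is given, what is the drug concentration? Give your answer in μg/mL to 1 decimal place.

f = (1/2)^(τ/t½) = (1/2)^(17/42) ≈ 0.7554.
C₀ = D/Vd = 1778/200 ≈ 8.890 μg/mL.
Before the 5th dose, 4 doses have been given. Superposition: Cmin = C₀·(f + f² + … + f^4).
≈ 8.890 × (0.7554 + 0.5706 + 0.4311 + 0.3256) ≈ 8.890 × 2.0827 ≈ 18.515 μg/mL.

18.5 μg/mL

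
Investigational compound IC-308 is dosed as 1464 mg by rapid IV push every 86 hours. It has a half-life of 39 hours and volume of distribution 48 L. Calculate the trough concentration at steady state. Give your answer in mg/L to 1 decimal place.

τ/t½ = 86/39 ≈ 2.2051, so fraction remaining f = (1/2)^(86/39) ≈ 0.2169.
At steady state, accumulation factor R = 1/(1 − e^(−kτ)) ≈ 1.2770.
Single-dose peak C₀ = D/Vd = 1464/48 ≈ 30.500 mg/L.
Steady-state peak Cmax,ss = C₀·R ≈ 30.500 × 1.2770 ≈ 38.948 mg/L.
One interval later, Cmin,ss = Cmax,ss·e^(−kτ) ≈ 38.948 × 0.2169 ≈ 8.448 mg/L.

8.4 mg/L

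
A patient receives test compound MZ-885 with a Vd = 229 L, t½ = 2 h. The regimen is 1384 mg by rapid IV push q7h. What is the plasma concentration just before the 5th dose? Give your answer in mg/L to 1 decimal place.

0.6 mg/L

f = (1/2)^(τ/t½) = (1/2)^(7/2) ≈ 0.0884.
C₀ = D/Vd = 1384/229 ≈ 6.044 mg/L.
Before the 5th dose, 4 doses have been given. Superposition: Cmin = C₀·(f + f² + … + f^4).
≈ 6.044 × (0.0884 + 0.0078 + 0.0007 + 0.0001) ≈ 6.044 × 0.0970 ≈ 0.586 mg/L.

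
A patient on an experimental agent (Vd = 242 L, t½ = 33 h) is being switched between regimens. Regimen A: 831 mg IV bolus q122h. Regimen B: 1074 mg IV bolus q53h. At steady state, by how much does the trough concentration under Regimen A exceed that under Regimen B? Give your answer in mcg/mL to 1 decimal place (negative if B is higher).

Regimen A: f = (1/2)^(122/33) ≈ 0.0771; Cmin,ss = (831/242)·f/(1−f) ≈ 0.287 mcg/mL.
Regimen B: f = (1/2)^(53/33) ≈ 0.3285; Cmin,ss = (1074/242)·f/(1−f) ≈ 2.171 mcg/mL.
Difference ≈ 0.287 − 2.171 ≈ -1.884 mcg/mL.

-1.9 mcg/mL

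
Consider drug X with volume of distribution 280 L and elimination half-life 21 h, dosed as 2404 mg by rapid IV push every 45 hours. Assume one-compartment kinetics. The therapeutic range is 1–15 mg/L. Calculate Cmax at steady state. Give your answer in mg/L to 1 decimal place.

11.1 mg/L

Over one 45-h interval, 45/21 ≈ 2.1429 half-lives elapse, leaving f ≈ 0.2264 of each dose.
At steady state, accumulation factor R = 1/(1 − e^(−kτ)) ≈ 1.2927.
Single-dose peak C₀ = D/Vd = 2404/280 ≈ 8.586 mg/L.
Steady-state peak Cmax,ss = C₀·R ≈ 8.586 × 1.2927 ≈ 11.099 mg/L.
Peak 11.1 mg/L vs MTC 15 mg/L: below toxic threshold.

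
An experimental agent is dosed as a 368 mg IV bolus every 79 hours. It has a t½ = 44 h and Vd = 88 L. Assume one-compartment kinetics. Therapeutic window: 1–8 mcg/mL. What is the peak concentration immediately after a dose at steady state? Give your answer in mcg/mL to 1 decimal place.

5.9 mcg/mL

τ/t½ = 79/44 ≈ 1.7955, so fraction remaining f = (1/2)^(79/44) ≈ 0.2881.
Accumulation ratio R = 1/(1 − f) ≈ 1/0.7119 ≈ 1.4047.
Single-dose peak C₀ = D/Vd = 368/88 ≈ 4.182 mcg/mL.
Cmax,ss = C₀/(1 − f) ≈ 4.182/0.7119 ≈ 5.874 mcg/mL.
Peak 5.9 mcg/mL vs MTC 8 mcg/mL: below toxic threshold.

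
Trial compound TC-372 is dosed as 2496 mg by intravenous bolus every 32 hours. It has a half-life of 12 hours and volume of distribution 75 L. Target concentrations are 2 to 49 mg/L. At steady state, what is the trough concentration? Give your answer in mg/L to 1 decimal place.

Over one 32-h interval, 32/12 ≈ 2.6667 half-lives elapse, leaving f ≈ 0.1575 of each dose.
At steady state, accumulation factor R = 1/(1 − e^(−kτ)) ≈ 1.1869.
Single-dose peak C₀ = D/Vd = 2496/75 ≈ 33.280 mg/L.
Steady-state peak Cmax,ss = C₀·R ≈ 33.280 × 1.1869 ≈ 39.500 mg/L.
Steady-state trough Cmin,ss = Cmax,ss·f ≈ 39.500 × 0.1575 ≈ 6.221 mg/L.
Trough 6.2 mg/L vs MEC 2 mg/L: adequate.

6.2 mg/L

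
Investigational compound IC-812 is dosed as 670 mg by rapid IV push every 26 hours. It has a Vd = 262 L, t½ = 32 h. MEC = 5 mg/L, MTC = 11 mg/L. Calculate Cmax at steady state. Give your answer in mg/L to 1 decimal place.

k = ln2/t½ = ln2/32 ≈ 0.021661 h⁻¹; fraction remaining f = e^(−kτ) = e^(−0.021661×26) ≈ 0.5694.
At steady state, accumulation factor R = 1/(1 − e^(−kτ)) ≈ 2.3223.
Single-dose peak C₀ = D/Vd = 670/262 ≈ 2.557 mg/L.
Cmax,ss = C₀/(1 − f) ≈ 2.557/0.4306 ≈ 5.938 mg/L.
Peak 5.9 mg/L vs MTC 11 mg/L: below toxic threshold.

5.9 mg/L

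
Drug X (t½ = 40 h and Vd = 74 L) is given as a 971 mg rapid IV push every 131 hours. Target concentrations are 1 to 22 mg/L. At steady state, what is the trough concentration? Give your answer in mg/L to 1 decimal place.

Over one 131-h interval, 131/40 ≈ 3.275 half-lives elapse, leaving f ≈ 0.1033 of each dose.
Single-dose peak C₀ = D/Vd = 971/74 ≈ 13.122 mg/L.
Steady-state trough Cmin,ss = C₀·f/(1−f) ≈ 13.122 × 0.1033/0.8967 ≈ 1.512 mg/L.
Trough 1.5 mg/L vs MEC 1 mg/L: adequate.

1.5 mg/L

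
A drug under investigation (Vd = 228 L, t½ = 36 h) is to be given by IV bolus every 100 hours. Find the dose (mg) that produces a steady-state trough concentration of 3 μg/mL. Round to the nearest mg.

4007 mg

τ/t½ = 100/36 ≈ 2.7778, so f = (1/2)^(100/36) ≈ 0.145816.
Cmin,ss = (D/Vd)·f/(1−f), so D = Cmin,ss·Vd·(1−f)/f.
D = 3 × 228 × (1−f)/f ≈ 3 × 228 × 5.85796 ≈ 4006.84 mg.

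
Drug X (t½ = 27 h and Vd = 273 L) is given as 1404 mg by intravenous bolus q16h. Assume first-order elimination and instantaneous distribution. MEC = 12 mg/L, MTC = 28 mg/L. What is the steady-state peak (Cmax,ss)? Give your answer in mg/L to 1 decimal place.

15.3 mg/L

Over one 16-h interval, 16/27 ≈ 0.59259 half-lives elapse, leaving f ≈ 0.6632 of each dose.
Accumulation ratio R = 1/(1 − f) ≈ 1/0.3368 ≈ 2.9691.
Each bolus raises the concentration by D/Vd = 1404/273 ≈ 5.143 mg/L.
Steady-state peak Cmax,ss = C₀·R ≈ 5.143 × 2.9691 ≈ 15.270 mg/L.
Peak 15.3 mg/L vs MTC 28 mg/L: below toxic threshold.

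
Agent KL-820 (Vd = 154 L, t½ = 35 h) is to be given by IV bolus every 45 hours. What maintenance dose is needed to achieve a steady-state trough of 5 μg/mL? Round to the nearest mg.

τ/t½ = 45/35 ≈ 1.2857, so f = (1/2)^(45/35) ≈ 0.410168.
Cmin,ss = (D/Vd)·f/(1−f), so D = Cmin,ss·Vd·(1−f)/f.
D = 5 × 154 × (1−f)/f ≈ 5 × 154 × 1.43803 ≈ 1107.28 mg.

1107 mg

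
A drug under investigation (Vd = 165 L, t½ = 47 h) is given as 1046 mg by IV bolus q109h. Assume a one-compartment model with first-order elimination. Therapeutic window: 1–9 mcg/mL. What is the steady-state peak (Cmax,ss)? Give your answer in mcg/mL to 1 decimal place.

7.9 mcg/mL

k = ln2/t½ = ln2/47 ≈ 0.014748 h⁻¹; fraction remaining f = e^(−kτ) = e^(−0.014748×109) ≈ 0.2004.
Accumulation ratio R = 1/(1 − f) ≈ 1/0.7996 ≈ 1.2506.
Single-dose peak C₀ = D/Vd = 1046/165 ≈ 6.339 mcg/mL.
Steady-state peak Cmax,ss = C₀·R ≈ 6.339 × 1.2506 ≈ 7.928 mcg/mL.
Peak 7.9 mcg/mL vs MTC 9 mcg/mL: below toxic threshold.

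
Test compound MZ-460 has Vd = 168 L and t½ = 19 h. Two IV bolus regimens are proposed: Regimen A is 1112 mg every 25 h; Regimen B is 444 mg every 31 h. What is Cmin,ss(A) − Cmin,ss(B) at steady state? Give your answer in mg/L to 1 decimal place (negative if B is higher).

Regimen A: f = (1/2)^(25/19) ≈ 0.4017; Cmin,ss = (1112/168)·f/(1−f) ≈ 4.444 mg/L.
Regimen B: f = (1/2)^(31/19) ≈ 0.3227; Cmin,ss = (444/168)·f/(1−f) ≈ 1.259 mg/L.
Difference ≈ 4.444 − 1.259 ≈ 3.185 mg/L.

3.2 mg/L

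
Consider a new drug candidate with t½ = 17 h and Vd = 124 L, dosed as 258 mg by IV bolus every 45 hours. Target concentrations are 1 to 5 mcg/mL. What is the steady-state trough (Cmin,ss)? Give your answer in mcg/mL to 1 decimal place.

τ/t½ = 45/17 ≈ 2.6471, so fraction remaining f = (1/2)^(45/17) ≈ 0.1596.
Single-dose peak C₀ = D/Vd = 258/124 ≈ 2.081 mcg/mL.
Steady-state trough Cmin,ss = C₀·f/(1−f) ≈ 2.081 × 0.1596/0.8404 ≈ 0.395 mcg/mL.
Trough 0.4 mcg/mL vs MEC 1 mcg/mL: subtherapeutic.

0.4 mcg/mL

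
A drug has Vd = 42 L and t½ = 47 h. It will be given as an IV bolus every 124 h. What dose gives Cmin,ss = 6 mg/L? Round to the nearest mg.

1317 mg

τ/t½ = 124/47 ≈ 2.6383, so f = (1/2)^(124/47) ≈ 0.160618.
Cmin,ss = (D/Vd)·f/(1−f), so D = Cmin,ss·Vd·(1−f)/f.
D = 6 × 42 × (1−f)/f ≈ 6 × 42 × 5.22595 ≈ 1316.94 mg.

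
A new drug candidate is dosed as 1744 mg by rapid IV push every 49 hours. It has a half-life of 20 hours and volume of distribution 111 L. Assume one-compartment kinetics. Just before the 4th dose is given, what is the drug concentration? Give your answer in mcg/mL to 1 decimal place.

3.5 mcg/mL

f = (1/2)^(τ/t½) = (1/2)^(49/20) ≈ 0.1830.
C₀ = D/Vd = 1744/111 ≈ 15.712 mcg/mL.
Before the 4th dose, 3 doses have been given. Superposition: Cmin = C₀·(f + f² + … + f^3).
≈ 15.712 × (0.1830 + 0.0335 + 0.0061) ≈ 15.712 × 0.2226 ≈ 3.497 mcg/mL.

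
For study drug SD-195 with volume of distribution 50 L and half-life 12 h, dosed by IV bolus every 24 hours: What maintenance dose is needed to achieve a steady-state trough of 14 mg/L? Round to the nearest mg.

τ/t½ = 24/12 ≈ 2, so f = (1/2)^(24/12) ≈ 0.250000.
Cmin,ss = (D/Vd)·f/(1−f), so D = Cmin,ss·Vd·(1−f)/f.
D = 14 × 50 × (1−f)/f ≈ 14 × 50 × 3.00000 ≈ 2100.00 mg.

2100 mg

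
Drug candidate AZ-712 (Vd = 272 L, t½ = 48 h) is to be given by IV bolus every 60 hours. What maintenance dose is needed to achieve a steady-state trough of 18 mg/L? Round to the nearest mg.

τ/t½ = 60/48 ≈ 1.25, so f = (1/2)^(60/48) ≈ 0.420448.
Cmin,ss = (D/Vd)·f/(1−f), so D = Cmin,ss·Vd·(1−f)/f.
D = 18 × 272 × (1−f)/f ≈ 18 × 272 × 1.37842 ≈ 6748.74 mg.

6749 mg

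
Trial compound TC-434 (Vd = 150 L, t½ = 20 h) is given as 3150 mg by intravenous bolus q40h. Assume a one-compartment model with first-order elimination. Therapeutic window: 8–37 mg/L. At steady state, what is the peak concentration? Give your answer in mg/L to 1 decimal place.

τ = 40 h = 2 half-lives, so f = (1/2)^2 = 0.25.
At steady state, R = 1/(1 − 0.25) = 4/3.
Single-dose peak C₀ = D/Vd = 3150/150 = 21 mg/L.
Steady-state peak Cmax,ss = C₀·R = 21 × 4/3 ≈ 28.000 mg/L.
Peak 28.0 mg/L vs MTC 37 mg/L: below toxic threshold.

28.0 mg/L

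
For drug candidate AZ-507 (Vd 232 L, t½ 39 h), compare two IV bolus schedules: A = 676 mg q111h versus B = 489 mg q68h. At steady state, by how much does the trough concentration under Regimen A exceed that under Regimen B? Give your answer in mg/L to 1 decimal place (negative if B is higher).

-0.4 mg/L

Regimen A: f = (1/2)^(111/39) ≈ 0.1391; Cmin,ss = (676/232)·f/(1−f) ≈ 0.471 mg/L.
Regimen B: f = (1/2)^(68/39) ≈ 0.2986; Cmin,ss = (489/232)·f/(1−f) ≈ 0.897 mg/L.
Difference ≈ 0.471 − 0.897 ≈ -0.426 mg/L.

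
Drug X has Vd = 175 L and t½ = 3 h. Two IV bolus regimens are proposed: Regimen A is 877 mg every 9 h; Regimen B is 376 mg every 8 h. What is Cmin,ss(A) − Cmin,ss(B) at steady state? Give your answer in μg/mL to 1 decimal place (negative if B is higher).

Regimen A: f = (1/2)^(9/3) ≈ 0.1250; Cmin,ss = (877/175)·f/(1−f) ≈ 0.716 μg/mL.
Regimen B: f = (1/2)^(8/3) ≈ 0.1575; Cmin,ss = (376/175)·f/(1−f) ≈ 0.402 μg/mL.
Difference ≈ 0.716 − 0.402 ≈ 0.314 μg/mL.

0.3 μg/mL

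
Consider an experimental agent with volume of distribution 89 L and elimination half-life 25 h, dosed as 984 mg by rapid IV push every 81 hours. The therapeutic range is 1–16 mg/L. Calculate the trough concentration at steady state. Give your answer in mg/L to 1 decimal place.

τ/t½ = 81/25 ≈ 3.24, so fraction remaining f = (1/2)^(81/25) ≈ 0.1058.
At steady state, accumulation factor R = 1/(1 − e^(−kτ)) ≈ 1.1183.
Each bolus raises the concentration by D/Vd = 984/89 ≈ 11.056 mg/L.
Steady-state peak Cmax,ss = C₀·R ≈ 11.056 × 1.1183 ≈ 12.364 mg/L.
Steady-state trough Cmin,ss = Cmax,ss·f ≈ 12.364 × 0.1058 ≈ 1.308 mg/L.
Trough 1.3 mg/L vs MEC 1 mg/L: adequate.

1.3 mg/L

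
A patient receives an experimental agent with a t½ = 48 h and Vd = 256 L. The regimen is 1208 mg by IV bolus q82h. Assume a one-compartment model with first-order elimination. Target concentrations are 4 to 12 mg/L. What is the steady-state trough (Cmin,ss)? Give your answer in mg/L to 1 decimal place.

2.1 mg/L

k = ln2/t½ = ln2/48 ≈ 0.014441 h⁻¹; fraction remaining f = e^(−kτ) = e^(−0.014441×82) ≈ 0.3060.
Single-dose peak C₀ = D/Vd = 1208/256 ≈ 4.719 mg/L.
Steady-state trough Cmin,ss = C₀·f/(1−f) ≈ 4.719 × 0.3060/0.6940 ≈ 2.081 mg/L.
Trough 2.1 mg/L vs MEC 4 mg/L: subtherapeutic.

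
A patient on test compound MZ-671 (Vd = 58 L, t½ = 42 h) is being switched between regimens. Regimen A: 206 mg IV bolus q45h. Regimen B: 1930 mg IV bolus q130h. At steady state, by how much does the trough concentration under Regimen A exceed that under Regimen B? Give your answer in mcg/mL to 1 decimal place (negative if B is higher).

Regimen A: f = (1/2)^(45/42) ≈ 0.4758; Cmin,ss = (206/58)·f/(1−f) ≈ 3.224 mcg/mL.
Regimen B: f = (1/2)^(130/42) ≈ 0.1170; Cmin,ss = (1930/58)·f/(1−f) ≈ 4.409 mcg/mL.
Difference ≈ 3.224 − 4.409 ≈ -1.185 mcg/mL.

-1.2 mcg/mL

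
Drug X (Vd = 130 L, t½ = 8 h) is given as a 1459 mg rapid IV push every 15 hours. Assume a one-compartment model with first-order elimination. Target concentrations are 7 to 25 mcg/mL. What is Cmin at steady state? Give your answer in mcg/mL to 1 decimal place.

4.2 mcg/mL

k = ln2/t½ = ln2/8 ≈ 0.086643 h⁻¹; fraction remaining f = e^(−kτ) = e^(−0.086643×15) ≈ 0.2726.
At steady state, accumulation factor R = 1/(1 − e^(−kτ)) ≈ 1.3748.
Single-dose peak C₀ = D/Vd = 1459/130 ≈ 11.223 mcg/mL.
Cmax,ss = C₀/(1 − f) ≈ 11.223/0.7274 ≈ 15.429 mcg/mL.
Steady-state trough Cmin,ss = Cmax,ss·f ≈ 15.429 × 0.2726 ≈ 4.206 mcg/mL.
Trough 4.2 mcg/mL vs MEC 7 mcg/mL: subtherapeutic.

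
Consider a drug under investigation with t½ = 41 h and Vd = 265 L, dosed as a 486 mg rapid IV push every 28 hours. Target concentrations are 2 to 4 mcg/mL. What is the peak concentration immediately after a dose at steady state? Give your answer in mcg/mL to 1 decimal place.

4.9 mcg/mL

τ/t½ = 28/41 ≈ 0.68293, so fraction remaining f = (1/2)^(28/41) ≈ 0.6229.
At steady state, accumulation factor R = 1/(1 − e^(−kτ)) ≈ 2.6518.
Each bolus raises the concentration by D/Vd = 486/265 ≈ 1.834 mcg/mL.
Cmax,ss = C₀/(1 − f) ≈ 1.834/0.3771 ≈ 4.863 mcg/mL.
Peak 4.9 mcg/mL vs MTC 4 mcg/mL: exceeds toxic threshold.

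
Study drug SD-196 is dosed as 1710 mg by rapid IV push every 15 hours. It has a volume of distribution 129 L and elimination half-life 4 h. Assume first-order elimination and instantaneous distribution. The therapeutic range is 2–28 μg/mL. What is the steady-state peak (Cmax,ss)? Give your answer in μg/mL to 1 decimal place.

k = ln2/t½ = ln2/4 ≈ 0.173287 h⁻¹; fraction remaining f = e^(−kτ) = e^(−0.173287×15) ≈ 0.0743.
Accumulation ratio R = 1/(1 − f) ≈ 1/0.9257 ≈ 1.0803.
Single-dose peak C₀ = D/Vd = 1710/129 ≈ 13.256 μg/mL.
Steady-state peak Cmax,ss = C₀·R ≈ 13.256 × 1.0803 ≈ 14.320 μg/mL.
Peak 14.3 μg/mL vs MTC 28 μg/mL: below toxic threshold.

14.3 μg/mL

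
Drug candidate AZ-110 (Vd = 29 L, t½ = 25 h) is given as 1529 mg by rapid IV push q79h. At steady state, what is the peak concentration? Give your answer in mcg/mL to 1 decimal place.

Over one 79-h interval, 79/25 ≈ 3.16 half-lives elapse, leaving f ≈ 0.1119 of each dose.
Accumulation ratio R = 1/(1 − f) ≈ 1/0.8881 ≈ 1.1260.
Single-dose peak C₀ = D/Vd = 1529/29 ≈ 52.724 mcg/mL.
Steady-state peak Cmax,ss = C₀·R ≈ 52.724 × 1.1260 ≈ 59.367 mcg/mL.

59.4 mcg/mL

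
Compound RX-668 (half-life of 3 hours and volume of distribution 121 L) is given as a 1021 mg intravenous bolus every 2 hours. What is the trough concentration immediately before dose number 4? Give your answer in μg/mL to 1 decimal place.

10.8 μg/mL

f = (1/2)^(τ/t½) = (1/2)^(2/3) ≈ 0.6300.
C₀ = D/Vd = 1021/121 ≈ 8.438 μg/mL.
Before the 4th dose, 3 doses have been given. Superposition: Cmin = C₀·(f + f² + … + f^3).
≈ 8.438 × (0.6300 + 0.3969 + 0.2500) ≈ 8.438 × 1.2769 ≈ 10.774 μg/mL.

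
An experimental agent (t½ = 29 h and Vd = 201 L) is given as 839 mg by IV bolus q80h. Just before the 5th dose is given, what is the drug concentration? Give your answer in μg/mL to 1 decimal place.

0.7 μg/mL

f = (1/2)^(τ/t½) = (1/2)^(80/29) ≈ 0.1478.
C₀ = D/Vd = 839/201 ≈ 4.174 μg/mL.
Before the 5th dose, 4 doses have been given. Superposition: Cmin = C₀·(f + f² + … + f^4).
≈ 4.174 × (0.1478 + 0.0218 + 0.0032 + 0.0005) ≈ 4.174 × 0.1733 ≈ 0.723 μg/mL.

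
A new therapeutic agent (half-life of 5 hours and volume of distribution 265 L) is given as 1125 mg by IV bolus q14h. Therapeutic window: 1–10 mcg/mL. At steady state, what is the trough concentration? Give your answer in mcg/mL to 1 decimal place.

0.7 mcg/mL

Over one 14-h interval, 14/5 ≈ 2.8 half-lives elapse, leaving f ≈ 0.1436 of each dose.
At steady state, accumulation factor R = 1/(1 − e^(−kτ)) ≈ 1.1677.
Each bolus raises the concentration by D/Vd = 1125/265 ≈ 4.245 mcg/mL.
Steady-state peak Cmax,ss = C₀·R ≈ 4.245 × 1.1677 ≈ 4.957 mcg/mL.
Steady-state trough Cmin,ss = Cmax,ss·f ≈ 4.957 × 0.1436 ≈ 0.712 mcg/mL.
Trough 0.7 mcg/mL vs MEC 1 mcg/mL: subtherapeutic.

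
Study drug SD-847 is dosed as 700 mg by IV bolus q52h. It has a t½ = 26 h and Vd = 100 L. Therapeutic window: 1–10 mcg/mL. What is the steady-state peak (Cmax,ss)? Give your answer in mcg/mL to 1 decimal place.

9.3 mcg/mL

The dosing interval is 2 half-lives, so f = 2^(−2) = 0.25.
Accumulation ratio R = 1/(1 − f) = 1/0.75 = 4/3.
Single-dose peak C₀ = D/Vd = 700/100 = 7 mcg/mL.
Steady-state peak Cmax,ss = C₀·R = 7 × 4/3 ≈ 9.333 mcg/mL.
Peak 9.3 mcg/mL vs MTC 10 mcg/mL: below toxic threshold.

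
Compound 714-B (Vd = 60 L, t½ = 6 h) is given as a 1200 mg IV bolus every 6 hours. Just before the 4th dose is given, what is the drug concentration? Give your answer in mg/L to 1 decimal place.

17.5 mg/L

f = (1/2)^(τ/t½) = (1/2)^(6/6) ≈ 0.5000.
C₀ = D/Vd = 1200/60 ≈ 20.000 mg/L.
Before the 4th dose, 3 doses have been given. Superposition: Cmin = C₀·(f + f² + … + f^3).
≈ 20.000 × (0.5000 + 0.2500 + 0.1250) ≈ 20.000 × 0.8750 ≈ 17.500 mg/L.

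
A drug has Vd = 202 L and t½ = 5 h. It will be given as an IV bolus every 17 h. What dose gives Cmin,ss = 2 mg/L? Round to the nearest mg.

τ/t½ = 17/5 ≈ 3.4, so f = (1/2)^(17/5) ≈ 0.094732.
Cmin,ss = (D/Vd)·f/(1−f), so D = Cmin,ss·Vd·(1−f)/f.
D = 2 × 202 × (1−f)/f ≈ 2 × 202 × 9.55610 ≈ 3860.66 mg.

3861 mg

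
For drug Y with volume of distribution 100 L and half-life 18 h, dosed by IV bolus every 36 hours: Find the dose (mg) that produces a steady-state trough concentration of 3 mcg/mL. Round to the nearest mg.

900 mg

τ/t½ = 36/18 ≈ 2, so f = (1/2)^(36/18) ≈ 0.250000.
Cmin,ss = (D/Vd)·f/(1−f), so D = Cmin,ss·Vd·(1−f)/f.
D = 3 × 100 × (1−f)/f ≈ 3 × 100 × 3.00000 ≈ 900.00 mg.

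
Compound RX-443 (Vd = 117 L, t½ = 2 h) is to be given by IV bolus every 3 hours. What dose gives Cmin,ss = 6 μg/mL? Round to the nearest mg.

τ/t½ = 3/2 ≈ 1.5, so f = (1/2)^(3/2) ≈ 0.353553.
Cmin,ss = (D/Vd)·f/(1−f), so D = Cmin,ss·Vd·(1−f)/f.
D = 6 × 117 × (1−f)/f ≈ 6 × 117 × 1.82843 ≈ 1283.56 mg.

1284 mg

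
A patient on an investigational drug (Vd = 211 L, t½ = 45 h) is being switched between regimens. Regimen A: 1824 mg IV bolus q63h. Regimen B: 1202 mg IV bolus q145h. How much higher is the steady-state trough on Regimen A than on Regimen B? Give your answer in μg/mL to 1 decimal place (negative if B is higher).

4.6 μg/mL

Regimen A: f = (1/2)^(63/45) ≈ 0.3789; Cmin,ss = (1824/211)·f/(1−f) ≈ 5.274 μg/mL.
Regimen B: f = (1/2)^(145/45) ≈ 0.1072; Cmin,ss = (1202/211)·f/(1−f) ≈ 0.684 μg/mL.
Difference ≈ 5.274 − 0.684 ≈ 4.590 μg/mL.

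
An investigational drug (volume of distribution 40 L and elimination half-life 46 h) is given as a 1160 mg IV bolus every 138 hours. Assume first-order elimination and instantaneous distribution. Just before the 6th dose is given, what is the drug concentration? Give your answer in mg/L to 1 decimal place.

f = (1/2)^(τ/t½) = (1/2)^(138/46) ≈ 0.1250.
C₀ = D/Vd = 1160/40 ≈ 29.000 mg/L.
Before the 6th dose, 5 doses have been given. Superposition: Cmin = C₀·(f + f² + … + f^5).
≈ 29.000 × (0.1250 + 0.0156 + 0.0020 + 0.0002 + 0.0000) ≈ 29.000 × 0.1428 ≈ 4.141 mg/L.

4.1 mg/L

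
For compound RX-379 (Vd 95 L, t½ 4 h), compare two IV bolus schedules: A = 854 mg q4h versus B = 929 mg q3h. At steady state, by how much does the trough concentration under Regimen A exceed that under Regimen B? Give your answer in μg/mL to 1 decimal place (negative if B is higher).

Regimen A: f = (1/2)^(4/4) ≈ 0.5000; Cmin,ss = (854/95)·f/(1−f) ≈ 8.989 μg/mL.
Regimen B: f = (1/2)^(3/4) ≈ 0.5946; Cmin,ss = (929/95)·f/(1−f) ≈ 14.343 μg/mL.
Difference ≈ 8.989 − 14.343 ≈ -5.354 μg/mL.

-5.4 μg/mL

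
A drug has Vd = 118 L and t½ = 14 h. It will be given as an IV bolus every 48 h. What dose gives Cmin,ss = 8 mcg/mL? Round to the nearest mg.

τ/t½ = 48/14 ≈ 3.4286, so f = (1/2)^(48/14) ≈ 0.092875.
Cmin,ss = (D/Vd)·f/(1−f), so D = Cmin,ss·Vd·(1−f)/f.
D = 8 × 118 × (1−f)/f ≈ 8 × 118 × 9.76716 ≈ 9220.20 mg.

9220 mg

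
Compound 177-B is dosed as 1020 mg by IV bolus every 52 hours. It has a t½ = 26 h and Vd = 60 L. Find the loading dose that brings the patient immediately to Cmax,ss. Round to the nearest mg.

1360 mg

f = (1/2)^(52/26) ≈ 0.250000; accumulation ratio R = 1/(1−f) ≈ 1.33333.
Loading dose to hit Cmax,ss on first dose: D_load = D_maint·R ≈ 1020 × 1.33333 ≈ 1360.00 mg.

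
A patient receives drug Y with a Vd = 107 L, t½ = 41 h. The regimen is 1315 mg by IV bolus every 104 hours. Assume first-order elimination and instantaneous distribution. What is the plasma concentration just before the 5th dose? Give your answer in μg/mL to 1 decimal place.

2.6 μg/mL

f = (1/2)^(τ/t½) = (1/2)^(104/41) ≈ 0.1724.
C₀ = D/Vd = 1315/107 ≈ 12.290 μg/mL.
Before the 5th dose, 4 doses have been given. Superposition: Cmin = C₀·(f + f² + … + f^4).
≈ 12.290 × (0.1724 + 0.0297 + 0.0051 + 0.0009) ≈ 12.290 × 0.2081 ≈ 2.558 μg/mL.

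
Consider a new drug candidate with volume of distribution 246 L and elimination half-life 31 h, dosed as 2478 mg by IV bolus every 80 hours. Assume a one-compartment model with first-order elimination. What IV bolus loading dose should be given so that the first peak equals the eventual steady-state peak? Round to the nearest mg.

2975 mg

f = (1/2)^(80/31) ≈ 0.167166; accumulation ratio R = 1/(1−f) ≈ 1.20072.
Loading dose to hit Cmax,ss on first dose: D_load = D_maint·R ≈ 2478 × 1.20072 ≈ 2975.38 mg.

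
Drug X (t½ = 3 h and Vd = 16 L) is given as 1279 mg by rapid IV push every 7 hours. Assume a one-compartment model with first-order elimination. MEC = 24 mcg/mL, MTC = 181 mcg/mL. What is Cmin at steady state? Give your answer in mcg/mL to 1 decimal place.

τ/t½ = 7/3 ≈ 2.3333, so fraction remaining f = (1/2)^(7/3) ≈ 0.1984.
Single-dose peak C₀ = D/Vd = 1279/16 ≈ 79.938 mcg/mL.
Steady-state trough Cmin,ss = C₀·f/(1−f) ≈ 79.938 × 0.1984/0.8016 ≈ 19.785 mcg/mL.
Trough 19.8 mcg/mL vs MEC 24 mcg/mL: subtherapeutic.

19.8 mcg/mL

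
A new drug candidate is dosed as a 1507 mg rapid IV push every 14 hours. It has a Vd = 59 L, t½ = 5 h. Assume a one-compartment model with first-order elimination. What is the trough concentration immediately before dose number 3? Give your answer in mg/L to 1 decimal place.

f = (1/2)^(τ/t½) = (1/2)^(14/5) ≈ 0.1436.
C₀ = D/Vd = 1507/59 ≈ 25.542 mg/L.
Before the 3rd dose, 2 doses have been given. Superposition: Cmin = C₀·(f + f²).
≈ 25.542 × (0.1436 + 0.0206) ≈ 25.542 × 0.1642 ≈ 4.194 mg/L.

4.2 mg/L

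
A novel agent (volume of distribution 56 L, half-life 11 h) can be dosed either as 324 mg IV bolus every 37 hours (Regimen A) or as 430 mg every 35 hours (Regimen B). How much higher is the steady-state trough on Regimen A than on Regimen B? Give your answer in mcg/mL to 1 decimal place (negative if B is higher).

Regimen A: f = (1/2)^(37/11) ≈ 0.0972; Cmin,ss = (324/56)·f/(1−f) ≈ 0.623 mcg/mL.
Regimen B: f = (1/2)^(35/11) ≈ 0.1102; Cmin,ss = (430/56)·f/(1−f) ≈ 0.951 mcg/mL.
Difference ≈ 0.623 − 0.951 ≈ -0.328 mcg/mL.

-0.3 mcg/mL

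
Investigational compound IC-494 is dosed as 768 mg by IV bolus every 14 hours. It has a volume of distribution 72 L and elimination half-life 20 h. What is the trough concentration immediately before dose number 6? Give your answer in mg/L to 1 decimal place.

15.6 mg/L

f = (1/2)^(τ/t½) = (1/2)^(14/20) ≈ 0.6156.
C₀ = D/Vd = 768/72 ≈ 10.667 mg/L.
Before the 6th dose, 5 doses have been given. Superposition: Cmin = C₀·(f + f² + … + f^5).
≈ 10.667 × (0.6156 + 0.3790 + 0.2333 + 0.1436 + 0.0884) ≈ 10.667 × 1.4599 ≈ 15.573 mg/L.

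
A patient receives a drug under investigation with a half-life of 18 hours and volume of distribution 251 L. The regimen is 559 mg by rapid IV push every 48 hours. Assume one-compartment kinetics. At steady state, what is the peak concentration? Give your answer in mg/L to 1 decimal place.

2.6 mg/L

k = ln2/t½ = ln2/18 ≈ 0.038508 h⁻¹; fraction remaining f = e^(−kτ) = e^(−0.038508×48) ≈ 0.1575.
At steady state, accumulation factor R = 1/(1 − e^(−kτ)) ≈ 1.1869.
Single-dose peak C₀ = D/Vd = 559/251 ≈ 2.227 mg/L.
Cmax,ss = C₀/(1 − f) ≈ 2.227/0.8425 ≈ 2.643 mg/L.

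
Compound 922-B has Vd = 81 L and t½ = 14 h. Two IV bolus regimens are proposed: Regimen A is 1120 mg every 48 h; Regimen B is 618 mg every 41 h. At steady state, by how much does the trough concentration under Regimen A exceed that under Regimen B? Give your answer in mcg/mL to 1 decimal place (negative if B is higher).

0.3 mcg/mL

Regimen A: f = (1/2)^(48/14) ≈ 0.0929; Cmin,ss = (1120/81)·f/(1−f) ≈ 1.416 mcg/mL.
Regimen B: f = (1/2)^(41/14) ≈ 0.1313; Cmin,ss = (618/81)·f/(1−f) ≈ 1.153 mcg/mL.
Difference ≈ 1.416 − 1.153 ≈ 0.263 mcg/mL.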